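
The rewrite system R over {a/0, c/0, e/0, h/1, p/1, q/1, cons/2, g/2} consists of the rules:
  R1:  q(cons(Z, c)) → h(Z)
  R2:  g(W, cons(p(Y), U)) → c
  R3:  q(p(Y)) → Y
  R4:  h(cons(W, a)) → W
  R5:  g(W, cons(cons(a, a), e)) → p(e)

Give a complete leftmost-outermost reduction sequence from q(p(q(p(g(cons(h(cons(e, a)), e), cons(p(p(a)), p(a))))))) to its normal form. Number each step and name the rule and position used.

c

1. q(p(q(p(g(cons(h(cons(e, a)), e), cons(p(p(a)), p(a)))))))  →  q(p(g(cons(h(cons(e, a)), e), cons(p(p(a)), p(a)))))   [R3 at ε]
2. q(p(g(cons(h(cons(e, a)), e), cons(p(p(a)), p(a)))))  →  g(cons(h(cons(e, a)), e), cons(p(p(a)), p(a)))   [R3 at ε]
3. g(cons(h(cons(e, a)), e), cons(p(p(a)), p(a)))  →  c   [R2 at ε]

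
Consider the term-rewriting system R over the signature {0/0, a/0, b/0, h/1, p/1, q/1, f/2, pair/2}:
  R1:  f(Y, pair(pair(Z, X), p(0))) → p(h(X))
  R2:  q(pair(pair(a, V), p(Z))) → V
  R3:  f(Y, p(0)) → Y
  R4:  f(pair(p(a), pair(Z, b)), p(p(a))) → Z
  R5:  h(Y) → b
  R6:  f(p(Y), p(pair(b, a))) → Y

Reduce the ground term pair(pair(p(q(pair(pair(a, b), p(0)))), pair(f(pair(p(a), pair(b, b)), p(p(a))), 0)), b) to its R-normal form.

1. pair(pair(p(q(pair(pair(a, b), p(0)))), pair(f(pair(p(a), pair(b, b)), p(p(a))), 0)), b)  →  pair(pair(p(b), pair(f(pair(p(a), pair(b, b)), p(p(a))), 0)), b)   [R2 at 1.1.1]
2. pair(pair(p(b), pair(f(pair(p(a), pair(b, b)), p(p(a))), 0)), b)  →  pair(pair(p(b), pair(b, 0)), b)   [R4 at 1.2.1]

pair(pair(p(b), pair(b, 0)), b)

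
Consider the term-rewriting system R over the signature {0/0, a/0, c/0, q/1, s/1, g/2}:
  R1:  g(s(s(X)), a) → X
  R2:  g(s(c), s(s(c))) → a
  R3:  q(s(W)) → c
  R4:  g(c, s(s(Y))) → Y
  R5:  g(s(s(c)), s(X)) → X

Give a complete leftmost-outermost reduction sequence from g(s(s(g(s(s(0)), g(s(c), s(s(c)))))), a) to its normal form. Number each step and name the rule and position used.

1. g(s(s(g(s(s(0)), g(s(c), s(s(c)))))), a)  →  g(s(s(0)), g(s(c), s(s(c))))   [R1 at ε]
2. g(s(s(0)), g(s(c), s(s(c))))  →  g(s(s(0)), a)   [R2 at 2]
3. g(s(s(0)), a)  →  0   [R1 at ε]

0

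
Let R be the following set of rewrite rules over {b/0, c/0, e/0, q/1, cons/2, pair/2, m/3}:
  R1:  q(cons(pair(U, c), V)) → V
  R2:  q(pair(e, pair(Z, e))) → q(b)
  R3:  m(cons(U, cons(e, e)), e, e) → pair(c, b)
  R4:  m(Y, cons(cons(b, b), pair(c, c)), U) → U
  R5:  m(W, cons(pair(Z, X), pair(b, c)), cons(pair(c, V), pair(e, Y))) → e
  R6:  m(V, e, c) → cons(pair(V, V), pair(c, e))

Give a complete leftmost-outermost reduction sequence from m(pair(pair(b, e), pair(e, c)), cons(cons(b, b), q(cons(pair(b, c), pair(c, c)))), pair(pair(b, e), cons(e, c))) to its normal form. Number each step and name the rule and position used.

1. m(pair(pair(b, e), pair(e, c)), cons(cons(b, b), q(cons(pair(b, c), pair(c, c)))), pair(pair(b, e), cons(e, c)))  →  m(pair(pair(b, e), pair(e, c)), cons(cons(b, b), pair(c, c)), pair(pair(b, e), cons(e, c)))   [R1 at 2.2]
2. m(pair(pair(b, e), pair(e, c)), cons(cons(b, b), pair(c, c)), pair(pair(b, e), cons(e, c)))  →  pair(pair(b, e), cons(e, c))   [R4 at ε]

pair(pair(b, e), cons(e, c))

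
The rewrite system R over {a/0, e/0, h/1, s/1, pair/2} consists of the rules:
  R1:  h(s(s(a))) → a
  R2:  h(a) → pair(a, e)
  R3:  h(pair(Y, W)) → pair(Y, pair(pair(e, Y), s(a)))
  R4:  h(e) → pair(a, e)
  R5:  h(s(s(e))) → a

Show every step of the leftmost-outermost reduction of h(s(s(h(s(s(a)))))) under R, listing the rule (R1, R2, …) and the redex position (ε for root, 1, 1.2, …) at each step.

1. h(s(s(h(s(s(a))))))  →  h(s(s(a)))   [R1 at 1.1.1]
2. h(s(s(a)))  →  a   [R1 at ε]

a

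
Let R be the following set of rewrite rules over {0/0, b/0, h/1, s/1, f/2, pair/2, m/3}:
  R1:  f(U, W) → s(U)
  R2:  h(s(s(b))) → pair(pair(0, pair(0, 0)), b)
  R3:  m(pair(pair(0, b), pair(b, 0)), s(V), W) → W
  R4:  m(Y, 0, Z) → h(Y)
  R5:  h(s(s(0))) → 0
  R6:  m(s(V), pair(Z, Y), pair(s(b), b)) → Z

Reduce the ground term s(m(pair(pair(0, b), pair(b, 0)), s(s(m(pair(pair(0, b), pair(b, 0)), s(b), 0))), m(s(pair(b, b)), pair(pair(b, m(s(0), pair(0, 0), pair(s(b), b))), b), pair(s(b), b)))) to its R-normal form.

s(pair(b, 0))

1. s(m(pair(pair(0, b), pair(b, 0)), s(s(m(pair(pair(0, b), pair(b, 0)), s(b), 0))), m(s(pair(b, b)), pair(pair(b, m(s(0), pair(0, 0), pair(s(b), b))), b), pair(s(b), b))))  →  s(m(s(pair(b, b)), pair(pair(b, m(s(0), pair(0, 0), pair(s(b), b))), b), pair(s(b), b)))   [R3 at 1]
2. s(m(s(pair(b, b)), pair(pair(b, m(s(0), pair(0, 0), pair(s(b), b))), b), pair(s(b), b)))  →  s(pair(b, m(s(0), pair(0, 0), pair(s(b), b))))   [R6 at 1]
3. s(pair(b, m(s(0), pair(0, 0), pair(s(b), b))))  →  s(pair(b, 0))   [R6 at 1.2]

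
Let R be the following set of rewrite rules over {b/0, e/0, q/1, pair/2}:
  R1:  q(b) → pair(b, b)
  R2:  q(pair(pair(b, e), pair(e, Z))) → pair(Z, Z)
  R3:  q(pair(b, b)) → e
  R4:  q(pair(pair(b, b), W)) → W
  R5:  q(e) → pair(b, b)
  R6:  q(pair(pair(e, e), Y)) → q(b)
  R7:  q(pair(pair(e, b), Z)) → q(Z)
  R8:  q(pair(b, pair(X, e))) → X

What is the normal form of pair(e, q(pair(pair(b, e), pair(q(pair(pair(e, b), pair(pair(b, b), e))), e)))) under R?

1. pair(e, q(pair(pair(b, e), pair(q(pair(pair(e, b), pair(pair(b, b), e))), e))))  →  pair(e, q(pair(pair(b, e), pair(q(pair(pair(b, b), e)), e))))   [R7 at 2.1.2.1]
2. pair(e, q(pair(pair(b, e), pair(q(pair(pair(b, b), e)), e))))  →  pair(e, q(pair(pair(b, e), pair(e, e))))   [R4 at 2.1.2.1]
3. pair(e, q(pair(pair(b, e), pair(e, e))))  →  pair(e, pair(e, e))   [R2 at 2]

pair(e, pair(e, e))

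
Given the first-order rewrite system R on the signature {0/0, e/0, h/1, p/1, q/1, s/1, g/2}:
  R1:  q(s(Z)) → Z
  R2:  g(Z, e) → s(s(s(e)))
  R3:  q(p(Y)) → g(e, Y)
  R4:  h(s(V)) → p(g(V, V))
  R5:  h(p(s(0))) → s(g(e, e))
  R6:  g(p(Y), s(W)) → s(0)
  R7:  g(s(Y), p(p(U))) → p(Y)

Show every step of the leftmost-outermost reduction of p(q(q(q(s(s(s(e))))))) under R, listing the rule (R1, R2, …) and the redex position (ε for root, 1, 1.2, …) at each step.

p(e)

1. p(q(q(q(s(s(s(e)))))))  →  p(q(q(s(s(e)))))   [R1 at 1.1.1]
2. p(q(q(s(s(e)))))  →  p(q(s(e)))   [R1 at 1.1]
3. p(q(s(e)))  →  p(e)   [R1 at 1]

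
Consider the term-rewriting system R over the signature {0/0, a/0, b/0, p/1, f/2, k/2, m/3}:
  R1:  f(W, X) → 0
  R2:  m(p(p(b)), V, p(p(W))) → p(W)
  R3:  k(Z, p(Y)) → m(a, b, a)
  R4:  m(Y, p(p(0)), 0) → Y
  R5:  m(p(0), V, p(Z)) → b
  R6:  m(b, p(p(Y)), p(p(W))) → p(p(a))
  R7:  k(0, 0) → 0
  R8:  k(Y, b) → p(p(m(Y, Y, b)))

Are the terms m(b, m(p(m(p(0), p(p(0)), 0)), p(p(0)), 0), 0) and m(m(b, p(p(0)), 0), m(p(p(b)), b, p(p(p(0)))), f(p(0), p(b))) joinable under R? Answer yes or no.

yes — NF(t₁) = b, NF(t₂) = b

Reduce t₁ = m(b, m(p(m(p(0), p(p(0)), 0)), p(p(0)), 0), 0):
1. m(b, m(p(m(p(0), p(p(0)), 0)), p(p(0)), 0), 0)  →  m(b, p(m(p(0), p(p(0)), 0)), 0)   [R4 at 2]
2. m(b, p(m(p(0), p(p(0)), 0)), 0)  →  m(b, p(p(0)), 0)   [R4 at 2.1]
3. m(b, p(p(0)), 0)  →  b   [R4 at ε]

Reduce t₂ = m(m(b, p(p(0)), 0), m(p(p(b)), b, p(p(p(0)))), f(p(0), p(b))):
1. m(m(b, p(p(0)), 0), m(p(p(b)), b, p(p(p(0)))), f(p(0), p(b)))  →  m(b, m(p(p(b)), b, p(p(p(0)))), f(p(0), p(b)))   [R4 at 1]
2. m(b, m(p(p(b)), b, p(p(p(0)))), f(p(0), p(b)))  →  m(b, p(p(0)), f(p(0), p(b)))   [R2 at 2]
3. m(b, p(p(0)), f(p(0), p(b)))  →  m(b, p(p(0)), 0)   [R1 at 3]
4. m(b, p(p(0)), 0)  →  b   [R4 at ε]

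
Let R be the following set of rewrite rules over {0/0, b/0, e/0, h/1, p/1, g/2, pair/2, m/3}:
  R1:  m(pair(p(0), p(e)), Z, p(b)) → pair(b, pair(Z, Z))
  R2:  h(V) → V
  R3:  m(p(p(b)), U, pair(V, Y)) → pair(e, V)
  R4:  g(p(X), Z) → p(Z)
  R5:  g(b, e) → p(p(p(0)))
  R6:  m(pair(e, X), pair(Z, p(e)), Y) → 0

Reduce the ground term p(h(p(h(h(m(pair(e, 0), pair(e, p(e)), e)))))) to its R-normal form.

p(p(0))

1. p(h(p(h(h(m(pair(e, 0), pair(e, p(e)), e))))))  →  p(p(h(h(m(pair(e, 0), pair(e, p(e)), e)))))   [R2 at 1]
2. p(p(h(h(m(pair(e, 0), pair(e, p(e)), e)))))  →  p(p(h(m(pair(e, 0), pair(e, p(e)), e))))   [R2 at 1.1]
3. p(p(h(m(pair(e, 0), pair(e, p(e)), e))))  →  p(p(m(pair(e, 0), pair(e, p(e)), e)))   [R2 at 1.1]
4. p(p(m(pair(e, 0), pair(e, p(e)), e)))  →  p(p(0))   [R6 at 1.1]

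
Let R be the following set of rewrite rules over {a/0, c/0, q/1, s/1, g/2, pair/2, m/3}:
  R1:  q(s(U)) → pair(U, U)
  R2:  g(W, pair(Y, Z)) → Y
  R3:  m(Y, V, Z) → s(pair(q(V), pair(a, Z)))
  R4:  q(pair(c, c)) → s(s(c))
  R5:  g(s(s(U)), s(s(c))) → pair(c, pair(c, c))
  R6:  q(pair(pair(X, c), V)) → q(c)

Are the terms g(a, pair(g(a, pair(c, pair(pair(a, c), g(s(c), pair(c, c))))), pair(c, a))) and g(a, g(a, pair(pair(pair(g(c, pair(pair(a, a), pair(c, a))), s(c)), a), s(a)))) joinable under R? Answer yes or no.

Reduce t₁ = g(a, pair(g(a, pair(c, pair(pair(a, c), g(s(c), pair(c, c))))), pair(c, a))):
1. g(a, pair(g(a, pair(c, pair(pair(a, c), g(s(c), pair(c, c))))), pair(c, a)))  →  g(a, pair(c, pair(pair(a, c), g(s(c), pair(c, c)))))   [R2 at ε]
2. g(a, pair(c, pair(pair(a, c), g(s(c), pair(c, c)))))  →  c   [R2 at ε]

Reduce t₂ = g(a, g(a, pair(pair(pair(g(c, pair(pair(a, a), pair(c, a))), s(c)), a), s(a)))):
1. g(a, g(a, pair(pair(pair(g(c, pair(pair(a, a), pair(c, a))), s(c)), a), s(a))))  →  g(a, pair(pair(g(c, pair(pair(a, a), pair(c, a))), s(c)), a))   [R2 at 2]
2. g(a, pair(pair(g(c, pair(pair(a, a), pair(c, a))), s(c)), a))  →  pair(g(c, pair(pair(a, a), pair(c, a))), s(c))   [R2 at ε]
3. pair(g(c, pair(pair(a, a), pair(c, a))), s(c))  →  pair(pair(a, a), s(c))   [R2 at 1]

no — NF(t₁) = c, NF(t₂) = pair(pair(a, a), s(c))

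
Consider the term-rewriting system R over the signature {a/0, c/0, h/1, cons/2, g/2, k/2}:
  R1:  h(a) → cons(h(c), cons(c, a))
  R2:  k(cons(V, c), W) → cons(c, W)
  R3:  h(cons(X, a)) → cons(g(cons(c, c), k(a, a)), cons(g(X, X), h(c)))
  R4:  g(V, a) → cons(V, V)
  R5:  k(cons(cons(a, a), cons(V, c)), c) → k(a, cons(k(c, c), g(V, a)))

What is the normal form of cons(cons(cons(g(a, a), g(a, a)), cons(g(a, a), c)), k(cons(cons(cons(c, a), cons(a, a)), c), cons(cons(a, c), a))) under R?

cons(cons(cons(cons(a, a), cons(a, a)), cons(cons(a, a), c)), cons(c, cons(cons(a, c), a)))

1. cons(cons(cons(g(a, a), g(a, a)), cons(g(a, a), c)), k(cons(cons(cons(c, a), cons(a, a)), c), cons(cons(a, c), a)))  →  cons(cons(cons(cons(a, a), g(a, a)), cons(g(a, a), c)), k(cons(cons(cons(c, a), cons(a, a)), c), cons(cons(a, c), a)))   [R4 at 1.1.1]
2. cons(cons(cons(cons(a, a), g(a, a)), cons(g(a, a), c)), k(cons(cons(cons(c, a), cons(a, a)), c), cons(cons(a, c), a)))  →  cons(cons(cons(cons(a, a), cons(a, a)), cons(g(a, a), c)), k(cons(cons(cons(c, a), cons(a, a)), c), cons(cons(a, c), a)))   [R4 at 1.1.2]
3. cons(cons(cons(cons(a, a), cons(a, a)), cons(g(a, a), c)), k(cons(cons(cons(c, a), cons(a, a)), c), cons(cons(a, c), a)))  →  cons(cons(cons(cons(a, a), cons(a, a)), cons(cons(a, a), c)), k(cons(cons(cons(c, a), cons(a, a)), c), cons(cons(a, c), a)))   [R4 at 1.2.1]
4. cons(cons(cons(cons(a, a), cons(a, a)), cons(cons(a, a), c)), k(cons(cons(cons(c, a), cons(a, a)), c), cons(cons(a, c), a)))  →  cons(cons(cons(cons(a, a), cons(a, a)), cons(cons(a, a), c)), cons(c, cons(cons(a, c), a)))   [R2 at 2]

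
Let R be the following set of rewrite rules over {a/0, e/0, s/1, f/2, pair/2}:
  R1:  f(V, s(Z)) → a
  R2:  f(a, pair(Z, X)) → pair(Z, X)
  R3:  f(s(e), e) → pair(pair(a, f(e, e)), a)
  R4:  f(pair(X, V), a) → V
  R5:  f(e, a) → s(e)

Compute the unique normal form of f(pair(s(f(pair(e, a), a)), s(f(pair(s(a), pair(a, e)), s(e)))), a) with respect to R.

1. f(pair(s(f(pair(e, a), a)), s(f(pair(s(a), pair(a, e)), s(e)))), a)  →  s(f(pair(s(a), pair(a, e)), s(e)))   [R4 at ε]
2. s(f(pair(s(a), pair(a, e)), s(e)))  →  s(a)   [R1 at 1]

s(a)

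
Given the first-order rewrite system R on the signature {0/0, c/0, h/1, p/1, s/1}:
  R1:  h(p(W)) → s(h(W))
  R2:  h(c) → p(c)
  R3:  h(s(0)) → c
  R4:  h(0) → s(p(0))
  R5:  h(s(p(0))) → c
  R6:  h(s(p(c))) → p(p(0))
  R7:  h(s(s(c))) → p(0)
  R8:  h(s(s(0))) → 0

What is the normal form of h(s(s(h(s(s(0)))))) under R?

0

1. h(s(s(h(s(s(0))))))  →  h(s(s(0)))   [R8 at 1.1.1]
2. h(s(s(0)))  →  0   [R8 at ε]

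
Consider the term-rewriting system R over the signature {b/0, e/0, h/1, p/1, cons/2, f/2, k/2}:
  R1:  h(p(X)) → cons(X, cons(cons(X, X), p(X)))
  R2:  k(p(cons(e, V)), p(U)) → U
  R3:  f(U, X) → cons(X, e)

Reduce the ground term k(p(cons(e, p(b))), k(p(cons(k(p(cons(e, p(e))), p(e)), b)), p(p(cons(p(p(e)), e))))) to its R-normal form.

1. k(p(cons(e, p(b))), k(p(cons(k(p(cons(e, p(e))), p(e)), b)), p(p(cons(p(p(e)), e)))))  →  k(p(cons(e, p(b))), k(p(cons(e, b)), p(p(cons(p(p(e)), e)))))   [R2 at 2.1.1.1]
2. k(p(cons(e, p(b))), k(p(cons(e, b)), p(p(cons(p(p(e)), e)))))  →  k(p(cons(e, p(b))), p(cons(p(p(e)), e)))   [R2 at 2]
3. k(p(cons(e, p(b))), p(cons(p(p(e)), e)))  →  cons(p(p(e)), e)   [R2 at ε]

cons(p(p(e)), e)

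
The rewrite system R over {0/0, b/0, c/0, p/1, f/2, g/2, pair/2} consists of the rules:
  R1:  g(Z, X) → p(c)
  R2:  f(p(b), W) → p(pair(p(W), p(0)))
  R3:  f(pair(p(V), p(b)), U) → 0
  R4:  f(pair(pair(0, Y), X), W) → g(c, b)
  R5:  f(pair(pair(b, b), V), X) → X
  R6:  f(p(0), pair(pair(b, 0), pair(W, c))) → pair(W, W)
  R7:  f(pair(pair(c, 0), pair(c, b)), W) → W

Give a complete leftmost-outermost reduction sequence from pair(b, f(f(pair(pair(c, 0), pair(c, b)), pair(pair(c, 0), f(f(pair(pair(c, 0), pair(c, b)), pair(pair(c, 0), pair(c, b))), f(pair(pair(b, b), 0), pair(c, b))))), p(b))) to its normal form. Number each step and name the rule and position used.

1. pair(b, f(f(pair(pair(c, 0), pair(c, b)), pair(pair(c, 0), f(f(pair(pair(c, 0), pair(c, b)), pair(pair(c, 0), pair(c, b))), f(pair(pair(b, b), 0), pair(c, b))))), p(b)))  →  pair(b, f(pair(pair(c, 0), f(f(pair(pair(c, 0), pair(c, b)), pair(pair(c, 0), pair(c, b))), f(pair(pair(b, b), 0), pair(c, b)))), p(b)))   [R7 at 2.1]
2. pair(b, f(pair(pair(c, 0), f(f(pair(pair(c, 0), pair(c, b)), pair(pair(c, 0), pair(c, b))), f(pair(pair(b, b), 0), pair(c, b)))), p(b)))  →  pair(b, f(pair(pair(c, 0), f(pair(pair(c, 0), pair(c, b)), f(pair(pair(b, b), 0), pair(c, b)))), p(b)))   [R7 at 2.1.2.1]
3. pair(b, f(pair(pair(c, 0), f(pair(pair(c, 0), pair(c, b)), f(pair(pair(b, b), 0), pair(c, b)))), p(b)))  →  pair(b, f(pair(pair(c, 0), f(pair(pair(b, b), 0), pair(c, b))), p(b)))   [R7 at 2.1.2]
4. pair(b, f(pair(pair(c, 0), f(pair(pair(b, b), 0), pair(c, b))), p(b)))  →  pair(b, f(pair(pair(c, 0), pair(c, b)), p(b)))   [R5 at 2.1.2]
5. pair(b, f(pair(pair(c, 0), pair(c, b)), p(b)))  →  pair(b, p(b))   [R7 at 2]

pair(b, p(b))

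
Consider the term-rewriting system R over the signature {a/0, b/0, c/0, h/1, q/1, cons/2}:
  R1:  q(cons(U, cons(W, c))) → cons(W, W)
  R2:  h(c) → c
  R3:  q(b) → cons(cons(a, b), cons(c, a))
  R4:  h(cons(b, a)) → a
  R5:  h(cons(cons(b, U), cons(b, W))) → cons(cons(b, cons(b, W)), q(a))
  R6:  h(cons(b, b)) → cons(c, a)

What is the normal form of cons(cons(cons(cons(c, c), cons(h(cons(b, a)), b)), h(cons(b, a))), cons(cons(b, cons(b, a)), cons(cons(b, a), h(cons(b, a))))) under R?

1. cons(cons(cons(cons(c, c), cons(h(cons(b, a)), b)), h(cons(b, a))), cons(cons(b, cons(b, a)), cons(cons(b, a), h(cons(b, a)))))  →  cons(cons(cons(cons(c, c), cons(a, b)), h(cons(b, a))), cons(cons(b, cons(b, a)), cons(cons(b, a), h(cons(b, a)))))   [R4 at 1.1.2.1]
2. cons(cons(cons(cons(c, c), cons(a, b)), h(cons(b, a))), cons(cons(b, cons(b, a)), cons(cons(b, a), h(cons(b, a)))))  →  cons(cons(cons(cons(c, c), cons(a, b)), a), cons(cons(b, cons(b, a)), cons(cons(b, a), h(cons(b, a)))))   [R4 at 1.2]
3. cons(cons(cons(cons(c, c), cons(a, b)), a), cons(cons(b, cons(b, a)), cons(cons(b, a), h(cons(b, a)))))  →  cons(cons(cons(cons(c, c), cons(a, b)), a), cons(cons(b, cons(b, a)), cons(cons(b, a), a)))   [R4 at 2.2.2]

cons(cons(cons(cons(c, c), cons(a, b)), a), cons(cons(b, cons(b, a)), cons(cons(b, a), a)))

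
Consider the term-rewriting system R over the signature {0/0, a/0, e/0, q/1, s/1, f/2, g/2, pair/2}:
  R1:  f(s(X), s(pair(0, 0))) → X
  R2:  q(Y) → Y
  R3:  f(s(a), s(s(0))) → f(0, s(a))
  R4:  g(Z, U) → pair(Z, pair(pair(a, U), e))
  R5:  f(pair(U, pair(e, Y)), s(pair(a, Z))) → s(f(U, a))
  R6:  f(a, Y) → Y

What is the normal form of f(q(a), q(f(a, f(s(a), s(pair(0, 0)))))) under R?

1. f(q(a), q(f(a, f(s(a), s(pair(0, 0))))))  →  f(a, q(f(a, f(s(a), s(pair(0, 0))))))   [R2 at 1]
2. f(a, q(f(a, f(s(a), s(pair(0, 0))))))  →  q(f(a, f(s(a), s(pair(0, 0)))))   [R6 at ε]
3. q(f(a, f(s(a), s(pair(0, 0)))))  →  f(a, f(s(a), s(pair(0, 0))))   [R2 at ε]
4. f(a, f(s(a), s(pair(0, 0))))  →  f(s(a), s(pair(0, 0)))   [R6 at ε]
5. f(s(a), s(pair(0, 0)))  →  a   [R1 at ε]

a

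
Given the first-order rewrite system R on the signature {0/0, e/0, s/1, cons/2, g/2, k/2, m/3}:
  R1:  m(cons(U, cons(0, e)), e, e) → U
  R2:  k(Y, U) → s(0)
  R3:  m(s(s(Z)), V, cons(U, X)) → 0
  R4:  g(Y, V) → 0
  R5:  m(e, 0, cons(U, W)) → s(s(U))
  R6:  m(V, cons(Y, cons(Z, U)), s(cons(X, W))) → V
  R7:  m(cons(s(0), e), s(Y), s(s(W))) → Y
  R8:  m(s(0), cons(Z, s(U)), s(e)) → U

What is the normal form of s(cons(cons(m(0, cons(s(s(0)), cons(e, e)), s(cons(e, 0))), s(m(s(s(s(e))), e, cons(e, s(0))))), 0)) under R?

1. s(cons(cons(m(0, cons(s(s(0)), cons(e, e)), s(cons(e, 0))), s(m(s(s(s(e))), e, cons(e, s(0))))), 0))  →  s(cons(cons(0, s(m(s(s(s(e))), e, cons(e, s(0))))), 0))   [R6 at 1.1.1]
2. s(cons(cons(0, s(m(s(s(s(e))), e, cons(e, s(0))))), 0))  →  s(cons(cons(0, s(0)), 0))   [R3 at 1.1.2.1]

s(cons(cons(0, s(0)), 0))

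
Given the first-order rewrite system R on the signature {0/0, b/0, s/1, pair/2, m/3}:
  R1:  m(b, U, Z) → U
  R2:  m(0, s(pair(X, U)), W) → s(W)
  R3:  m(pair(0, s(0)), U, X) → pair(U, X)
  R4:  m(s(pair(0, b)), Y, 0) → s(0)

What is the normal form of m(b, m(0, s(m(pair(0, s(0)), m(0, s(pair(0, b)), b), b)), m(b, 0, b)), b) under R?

s(0)

1. m(b, m(0, s(m(pair(0, s(0)), m(0, s(pair(0, b)), b), b)), m(b, 0, b)), b)  →  m(0, s(m(pair(0, s(0)), m(0, s(pair(0, b)), b), b)), m(b, 0, b))   [R1 at ε]
2. m(0, s(m(pair(0, s(0)), m(0, s(pair(0, b)), b), b)), m(b, 0, b))  →  m(0, s(pair(m(0, s(pair(0, b)), b), b)), m(b, 0, b))   [R3 at 2.1]
3. m(0, s(pair(m(0, s(pair(0, b)), b), b)), m(b, 0, b))  →  s(m(b, 0, b))   [R2 at ε]
4. s(m(b, 0, b))  →  s(0)   [R1 at 1]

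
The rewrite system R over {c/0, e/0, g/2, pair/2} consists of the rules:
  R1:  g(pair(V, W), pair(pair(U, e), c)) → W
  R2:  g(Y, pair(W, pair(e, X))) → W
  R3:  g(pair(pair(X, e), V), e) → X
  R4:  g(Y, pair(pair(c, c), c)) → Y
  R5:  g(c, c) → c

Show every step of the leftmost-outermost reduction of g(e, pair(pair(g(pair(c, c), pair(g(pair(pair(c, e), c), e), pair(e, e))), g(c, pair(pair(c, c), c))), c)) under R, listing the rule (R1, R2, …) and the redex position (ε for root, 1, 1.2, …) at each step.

1. g(e, pair(pair(g(pair(c, c), pair(g(pair(pair(c, e), c), e), pair(e, e))), g(c, pair(pair(c, c), c))), c))  →  g(e, pair(pair(g(pair(pair(c, e), c), e), g(c, pair(pair(c, c), c))), c))   [R2 at 2.1.1]
2. g(e, pair(pair(g(pair(pair(c, e), c), e), g(c, pair(pair(c, c), c))), c))  →  g(e, pair(pair(c, g(c, pair(pair(c, c), c))), c))   [R3 at 2.1.1]
3. g(e, pair(pair(c, g(c, pair(pair(c, c), c))), c))  →  g(e, pair(pair(c, c), c))   [R4 at 2.1.2]
4. g(e, pair(pair(c, c), c))  →  e   [R4 at ε]

e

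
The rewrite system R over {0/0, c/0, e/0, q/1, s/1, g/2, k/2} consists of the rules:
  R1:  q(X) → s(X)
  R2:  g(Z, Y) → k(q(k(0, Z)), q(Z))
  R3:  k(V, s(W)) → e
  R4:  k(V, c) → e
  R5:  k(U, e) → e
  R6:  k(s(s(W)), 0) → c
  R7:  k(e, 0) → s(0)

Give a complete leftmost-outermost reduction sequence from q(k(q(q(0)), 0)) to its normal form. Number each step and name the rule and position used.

s(c)

1. q(k(q(q(0)), 0))  →  s(k(q(q(0)), 0))   [R1 at ε]
2. s(k(q(q(0)), 0))  →  s(k(s(q(0)), 0))   [R1 at 1.1]
3. s(k(s(q(0)), 0))  →  s(k(s(s(0)), 0))   [R1 at 1.1.1]
4. s(k(s(s(0)), 0))  →  s(c)   [R6 at 1]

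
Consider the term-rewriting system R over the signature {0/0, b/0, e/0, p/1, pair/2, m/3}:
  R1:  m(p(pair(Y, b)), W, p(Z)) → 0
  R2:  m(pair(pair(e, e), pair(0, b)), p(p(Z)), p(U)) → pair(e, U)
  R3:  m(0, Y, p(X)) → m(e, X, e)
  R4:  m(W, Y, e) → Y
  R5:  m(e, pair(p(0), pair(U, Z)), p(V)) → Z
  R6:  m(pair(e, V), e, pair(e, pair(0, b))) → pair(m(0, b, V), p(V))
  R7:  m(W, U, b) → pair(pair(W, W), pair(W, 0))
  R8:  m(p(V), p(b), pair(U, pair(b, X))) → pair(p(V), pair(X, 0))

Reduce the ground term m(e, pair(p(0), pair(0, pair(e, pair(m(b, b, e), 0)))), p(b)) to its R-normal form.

pair(e, pair(b, 0))

1. m(e, pair(p(0), pair(0, pair(e, pair(m(b, b, e), 0)))), p(b))  →  pair(e, pair(m(b, b, e), 0))   [R5 at ε]
2. pair(e, pair(m(b, b, e), 0))  →  pair(e, pair(b, 0))   [R4 at 2.1]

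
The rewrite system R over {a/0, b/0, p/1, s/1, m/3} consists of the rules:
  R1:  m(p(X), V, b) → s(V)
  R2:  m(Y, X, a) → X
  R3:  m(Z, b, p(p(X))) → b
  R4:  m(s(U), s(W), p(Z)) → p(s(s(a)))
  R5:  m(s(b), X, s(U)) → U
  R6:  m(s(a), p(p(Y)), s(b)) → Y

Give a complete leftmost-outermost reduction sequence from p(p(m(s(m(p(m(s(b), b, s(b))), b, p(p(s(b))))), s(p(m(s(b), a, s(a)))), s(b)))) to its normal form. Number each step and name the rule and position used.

1. p(p(m(s(m(p(m(s(b), b, s(b))), b, p(p(s(b))))), s(p(m(s(b), a, s(a)))), s(b))))  →  p(p(m(s(b), s(p(m(s(b), a, s(a)))), s(b))))   [R3 at 1.1.1.1]
2. p(p(m(s(b), s(p(m(s(b), a, s(a)))), s(b))))  →  p(p(b))   [R5 at 1.1]

p(p(b))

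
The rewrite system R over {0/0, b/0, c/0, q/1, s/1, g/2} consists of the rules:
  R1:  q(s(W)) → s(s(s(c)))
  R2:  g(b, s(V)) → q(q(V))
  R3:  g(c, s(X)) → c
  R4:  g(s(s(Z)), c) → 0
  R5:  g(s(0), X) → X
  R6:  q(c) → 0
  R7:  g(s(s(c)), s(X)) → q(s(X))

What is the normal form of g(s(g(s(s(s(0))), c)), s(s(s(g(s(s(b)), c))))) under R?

1. g(s(g(s(s(s(0))), c)), s(s(s(g(s(s(b)), c)))))  →  g(s(0), s(s(s(g(s(s(b)), c)))))   [R4 at 1.1]
2. g(s(0), s(s(s(g(s(s(b)), c)))))  →  s(s(s(g(s(s(b)), c))))   [R5 at ε]
3. s(s(s(g(s(s(b)), c))))  →  s(s(s(0)))   [R4 at 1.1.1]

s(s(s(0)))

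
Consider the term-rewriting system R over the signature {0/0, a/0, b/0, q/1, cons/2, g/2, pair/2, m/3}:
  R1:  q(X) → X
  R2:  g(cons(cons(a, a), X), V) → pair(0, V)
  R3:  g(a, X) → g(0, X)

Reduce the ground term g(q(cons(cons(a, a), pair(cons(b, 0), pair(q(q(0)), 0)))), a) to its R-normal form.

1. g(q(cons(cons(a, a), pair(cons(b, 0), pair(q(q(0)), 0)))), a)  →  g(cons(cons(a, a), pair(cons(b, 0), pair(q(q(0)), 0))), a)   [R1 at 1]
2. g(cons(cons(a, a), pair(cons(b, 0), pair(q(q(0)), 0))), a)  →  pair(0, a)   [R2 at ε]

pair(0, a)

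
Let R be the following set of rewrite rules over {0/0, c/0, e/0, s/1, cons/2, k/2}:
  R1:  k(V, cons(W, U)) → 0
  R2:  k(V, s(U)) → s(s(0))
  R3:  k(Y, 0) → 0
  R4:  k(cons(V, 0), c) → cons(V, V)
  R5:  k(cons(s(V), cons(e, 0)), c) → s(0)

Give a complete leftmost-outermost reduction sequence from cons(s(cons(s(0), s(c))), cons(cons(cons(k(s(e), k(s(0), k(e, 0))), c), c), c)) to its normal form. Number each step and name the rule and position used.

cons(s(cons(s(0), s(c))), cons(cons(cons(0, c), c), c))

1. cons(s(cons(s(0), s(c))), cons(cons(cons(k(s(e), k(s(0), k(e, 0))), c), c), c))  →  cons(s(cons(s(0), s(c))), cons(cons(cons(k(s(e), k(s(0), 0)), c), c), c))   [R3 at 2.1.1.1.2.2]
2. cons(s(cons(s(0), s(c))), cons(cons(cons(k(s(e), k(s(0), 0)), c), c), c))  →  cons(s(cons(s(0), s(c))), cons(cons(cons(k(s(e), 0), c), c), c))   [R3 at 2.1.1.1.2]
3. cons(s(cons(s(0), s(c))), cons(cons(cons(k(s(e), 0), c), c), c))  →  cons(s(cons(s(0), s(c))), cons(cons(cons(0, c), c), c))   [R3 at 2.1.1.1]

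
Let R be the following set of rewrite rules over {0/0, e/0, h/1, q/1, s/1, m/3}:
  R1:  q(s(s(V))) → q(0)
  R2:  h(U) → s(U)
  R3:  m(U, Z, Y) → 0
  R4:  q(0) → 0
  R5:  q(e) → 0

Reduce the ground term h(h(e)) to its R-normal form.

s(s(e))

1. h(h(e))  →  s(h(e))   [R2 at ε]
2. s(h(e))  →  s(s(e))   [R2 at 1]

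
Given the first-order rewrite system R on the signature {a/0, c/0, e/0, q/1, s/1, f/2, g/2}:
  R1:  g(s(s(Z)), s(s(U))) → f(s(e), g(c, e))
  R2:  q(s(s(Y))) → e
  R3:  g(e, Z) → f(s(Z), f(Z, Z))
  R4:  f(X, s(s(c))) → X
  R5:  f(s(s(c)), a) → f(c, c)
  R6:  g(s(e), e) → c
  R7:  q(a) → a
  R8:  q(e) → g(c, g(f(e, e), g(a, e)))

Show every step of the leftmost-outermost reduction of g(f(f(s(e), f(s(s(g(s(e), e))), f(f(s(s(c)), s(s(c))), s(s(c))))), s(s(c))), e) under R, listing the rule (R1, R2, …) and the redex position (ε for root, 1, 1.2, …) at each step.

c

1. g(f(f(s(e), f(s(s(g(s(e), e))), f(f(s(s(c)), s(s(c))), s(s(c))))), s(s(c))), e)  →  g(f(s(e), f(s(s(g(s(e), e))), f(f(s(s(c)), s(s(c))), s(s(c))))), e)   [R4 at 1]
2. g(f(s(e), f(s(s(g(s(e), e))), f(f(s(s(c)), s(s(c))), s(s(c))))), e)  →  g(f(s(e), f(s(s(c)), f(f(s(s(c)), s(s(c))), s(s(c))))), e)   [R6 at 1.2.1.1.1]
3. g(f(s(e), f(s(s(c)), f(f(s(s(c)), s(s(c))), s(s(c))))), e)  →  g(f(s(e), f(s(s(c)), f(s(s(c)), s(s(c))))), e)   [R4 at 1.2.2]
4. g(f(s(e), f(s(s(c)), f(s(s(c)), s(s(c))))), e)  →  g(f(s(e), f(s(s(c)), s(s(c)))), e)   [R4 at 1.2.2]
5. g(f(s(e), f(s(s(c)), s(s(c)))), e)  →  g(f(s(e), s(s(c))), e)   [R4 at 1.2]
6. g(f(s(e), s(s(c))), e)  →  g(s(e), e)   [R4 at 1]
7. g(s(e), e)  →  c   [R6 at ε]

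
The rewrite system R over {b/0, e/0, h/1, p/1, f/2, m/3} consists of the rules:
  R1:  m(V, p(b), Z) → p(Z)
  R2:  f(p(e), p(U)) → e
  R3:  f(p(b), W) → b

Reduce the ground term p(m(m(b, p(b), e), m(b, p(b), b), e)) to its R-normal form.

p(p(e))

1. p(m(m(b, p(b), e), m(b, p(b), b), e))  →  p(m(p(e), m(b, p(b), b), e))   [R1 at 1.1]
2. p(m(p(e), m(b, p(b), b), e))  →  p(m(p(e), p(b), e))   [R1 at 1.2]
3. p(m(p(e), p(b), e))  →  p(p(e))   [R1 at 1]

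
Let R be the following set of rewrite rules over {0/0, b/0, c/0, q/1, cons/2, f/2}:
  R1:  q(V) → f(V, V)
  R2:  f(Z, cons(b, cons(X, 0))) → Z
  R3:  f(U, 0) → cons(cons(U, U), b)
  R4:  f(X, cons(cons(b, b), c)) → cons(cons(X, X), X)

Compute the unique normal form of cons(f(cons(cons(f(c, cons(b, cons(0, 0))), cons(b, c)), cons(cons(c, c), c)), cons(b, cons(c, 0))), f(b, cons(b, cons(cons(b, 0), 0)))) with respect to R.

cons(cons(cons(c, cons(b, c)), cons(cons(c, c), c)), b)

1. cons(f(cons(cons(f(c, cons(b, cons(0, 0))), cons(b, c)), cons(cons(c, c), c)), cons(b, cons(c, 0))), f(b, cons(b, cons(cons(b, 0), 0))))  →  cons(cons(cons(f(c, cons(b, cons(0, 0))), cons(b, c)), cons(cons(c, c), c)), f(b, cons(b, cons(cons(b, 0), 0))))   [R2 at 1]
2. cons(cons(cons(f(c, cons(b, cons(0, 0))), cons(b, c)), cons(cons(c, c), c)), f(b, cons(b, cons(cons(b, 0), 0))))  →  cons(cons(cons(c, cons(b, c)), cons(cons(c, c), c)), f(b, cons(b, cons(cons(b, 0), 0))))   [R2 at 1.1.1]
3. cons(cons(cons(c, cons(b, c)), cons(cons(c, c), c)), f(b, cons(b, cons(cons(b, 0), 0))))  →  cons(cons(cons(c, cons(b, c)), cons(cons(c, c), c)), b)   [R2 at 2]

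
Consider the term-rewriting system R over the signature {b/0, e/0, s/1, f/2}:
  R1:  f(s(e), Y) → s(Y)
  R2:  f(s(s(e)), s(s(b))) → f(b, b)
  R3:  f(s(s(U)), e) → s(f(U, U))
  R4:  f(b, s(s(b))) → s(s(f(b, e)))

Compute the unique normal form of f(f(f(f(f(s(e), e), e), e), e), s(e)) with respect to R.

1. f(f(f(f(f(s(e), e), e), e), e), s(e))  →  f(f(f(f(s(e), e), e), e), s(e))   [R1 at 1.1.1.1]
2. f(f(f(f(s(e), e), e), e), s(e))  →  f(f(f(s(e), e), e), s(e))   [R1 at 1.1.1]
3. f(f(f(s(e), e), e), s(e))  →  f(f(s(e), e), s(e))   [R1 at 1.1]
4. f(f(s(e), e), s(e))  →  f(s(e), s(e))   [R1 at 1]
5. f(s(e), s(e))  →  s(s(e))   [R1 at ε]

s(s(e))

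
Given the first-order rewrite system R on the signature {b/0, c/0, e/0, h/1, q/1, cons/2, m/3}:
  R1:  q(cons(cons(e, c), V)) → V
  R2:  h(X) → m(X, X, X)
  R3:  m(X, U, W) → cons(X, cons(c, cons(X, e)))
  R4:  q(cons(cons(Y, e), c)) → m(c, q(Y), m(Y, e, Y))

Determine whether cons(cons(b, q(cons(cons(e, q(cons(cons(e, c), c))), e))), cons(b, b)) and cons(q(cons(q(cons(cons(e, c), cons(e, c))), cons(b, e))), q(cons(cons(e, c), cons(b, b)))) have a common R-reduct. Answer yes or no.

Reduce t₁ = cons(cons(b, q(cons(cons(e, q(cons(cons(e, c), c))), e))), cons(b, b)):
1. cons(cons(b, q(cons(cons(e, q(cons(cons(e, c), c))), e))), cons(b, b))  →  cons(cons(b, q(cons(cons(e, c), e))), cons(b, b))   [R1 at 1.2.1.1.2]
2. cons(cons(b, q(cons(cons(e, c), e))), cons(b, b))  →  cons(cons(b, e), cons(b, b))   [R1 at 1.2]

Reduce t₂ = cons(q(cons(q(cons(cons(e, c), cons(e, c))), cons(b, e))), q(cons(cons(e, c), cons(b, b)))):
1. cons(q(cons(q(cons(cons(e, c), cons(e, c))), cons(b, e))), q(cons(cons(e, c), cons(b, b))))  →  cons(q(cons(cons(e, c), cons(b, e))), q(cons(cons(e, c), cons(b, b))))   [R1 at 1.1.1]
2. cons(q(cons(cons(e, c), cons(b, e))), q(cons(cons(e, c), cons(b, b))))  →  cons(cons(b, e), q(cons(cons(e, c), cons(b, b))))   [R1 at 1]
3. cons(cons(b, e), q(cons(cons(e, c), cons(b, b))))  →  cons(cons(b, e), cons(b, b))   [R1 at 2]

yes — NF(t₁) = cons(cons(b, e), cons(b, b)), NF(t₂) = cons(cons(b, e), cons(b, b))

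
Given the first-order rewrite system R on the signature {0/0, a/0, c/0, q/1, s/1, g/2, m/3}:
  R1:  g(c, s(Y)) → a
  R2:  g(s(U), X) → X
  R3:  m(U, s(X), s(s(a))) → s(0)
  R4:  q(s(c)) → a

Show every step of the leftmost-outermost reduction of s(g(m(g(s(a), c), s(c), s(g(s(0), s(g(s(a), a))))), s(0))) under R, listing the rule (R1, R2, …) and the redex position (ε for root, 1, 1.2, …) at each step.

s(s(0))

1. s(g(m(g(s(a), c), s(c), s(g(s(0), s(g(s(a), a))))), s(0)))  →  s(g(m(c, s(c), s(g(s(0), s(g(s(a), a))))), s(0)))   [R2 at 1.1.1]
2. s(g(m(c, s(c), s(g(s(0), s(g(s(a), a))))), s(0)))  →  s(g(m(c, s(c), s(s(g(s(a), a)))), s(0)))   [R2 at 1.1.3.1]
3. s(g(m(c, s(c), s(s(g(s(a), a)))), s(0)))  →  s(g(m(c, s(c), s(s(a))), s(0)))   [R2 at 1.1.3.1.1]
4. s(g(m(c, s(c), s(s(a))), s(0)))  →  s(g(s(0), s(0)))   [R3 at 1.1]
5. s(g(s(0), s(0)))  →  s(s(0))   [R2 at 1]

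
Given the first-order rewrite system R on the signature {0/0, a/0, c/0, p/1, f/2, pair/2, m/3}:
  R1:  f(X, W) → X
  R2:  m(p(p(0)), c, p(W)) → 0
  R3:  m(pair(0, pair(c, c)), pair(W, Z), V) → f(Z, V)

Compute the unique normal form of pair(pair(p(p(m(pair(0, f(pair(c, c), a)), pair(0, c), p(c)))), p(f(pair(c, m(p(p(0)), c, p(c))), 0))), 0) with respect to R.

pair(pair(p(p(c)), p(pair(c, 0))), 0)

1. pair(pair(p(p(m(pair(0, f(pair(c, c), a)), pair(0, c), p(c)))), p(f(pair(c, m(p(p(0)), c, p(c))), 0))), 0)  →  pair(pair(p(p(m(pair(0, pair(c, c)), pair(0, c), p(c)))), p(f(pair(c, m(p(p(0)), c, p(c))), 0))), 0)   [R1 at 1.1.1.1.1.2]
2. pair(pair(p(p(m(pair(0, pair(c, c)), pair(0, c), p(c)))), p(f(pair(c, m(p(p(0)), c, p(c))), 0))), 0)  →  pair(pair(p(p(f(c, p(c)))), p(f(pair(c, m(p(p(0)), c, p(c))), 0))), 0)   [R3 at 1.1.1.1]
3. pair(pair(p(p(f(c, p(c)))), p(f(pair(c, m(p(p(0)), c, p(c))), 0))), 0)  →  pair(pair(p(p(c)), p(f(pair(c, m(p(p(0)), c, p(c))), 0))), 0)   [R1 at 1.1.1.1]
4. pair(pair(p(p(c)), p(f(pair(c, m(p(p(0)), c, p(c))), 0))), 0)  →  pair(pair(p(p(c)), p(pair(c, m(p(p(0)), c, p(c))))), 0)   [R1 at 1.2.1]
5. pair(pair(p(p(c)), p(pair(c, m(p(p(0)), c, p(c))))), 0)  →  pair(pair(p(p(c)), p(pair(c, 0))), 0)   [R2 at 1.2.1.2]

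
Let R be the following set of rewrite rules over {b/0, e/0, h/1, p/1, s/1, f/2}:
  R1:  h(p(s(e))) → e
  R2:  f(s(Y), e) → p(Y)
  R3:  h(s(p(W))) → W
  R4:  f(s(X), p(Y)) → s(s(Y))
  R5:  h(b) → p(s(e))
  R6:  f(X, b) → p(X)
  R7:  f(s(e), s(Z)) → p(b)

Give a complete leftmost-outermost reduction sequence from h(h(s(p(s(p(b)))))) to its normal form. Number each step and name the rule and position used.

1. h(h(s(p(s(p(b))))))  →  h(s(p(b)))   [R3 at 1]
2. h(s(p(b)))  →  b   [R3 at ε]

b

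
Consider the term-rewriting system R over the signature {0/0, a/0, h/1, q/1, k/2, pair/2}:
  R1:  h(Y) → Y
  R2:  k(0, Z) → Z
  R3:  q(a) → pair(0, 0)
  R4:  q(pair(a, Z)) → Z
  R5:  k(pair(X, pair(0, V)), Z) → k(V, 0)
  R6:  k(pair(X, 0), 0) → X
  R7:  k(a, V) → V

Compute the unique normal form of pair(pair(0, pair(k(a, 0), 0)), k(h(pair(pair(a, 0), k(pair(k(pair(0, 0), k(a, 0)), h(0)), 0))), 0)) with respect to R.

pair(pair(0, pair(0, 0)), pair(a, 0))

1. pair(pair(0, pair(k(a, 0), 0)), k(h(pair(pair(a, 0), k(pair(k(pair(0, 0), k(a, 0)), h(0)), 0))), 0))  →  pair(pair(0, pair(0, 0)), k(h(pair(pair(a, 0), k(pair(k(pair(0, 0), k(a, 0)), h(0)), 0))), 0))   [R7 at 1.2.1]
2. pair(pair(0, pair(0, 0)), k(h(pair(pair(a, 0), k(pair(k(pair(0, 0), k(a, 0)), h(0)), 0))), 0))  →  pair(pair(0, pair(0, 0)), k(pair(pair(a, 0), k(pair(k(pair(0, 0), k(a, 0)), h(0)), 0)), 0))   [R1 at 2.1]
3. pair(pair(0, pair(0, 0)), k(pair(pair(a, 0), k(pair(k(pair(0, 0), k(a, 0)), h(0)), 0)), 0))  →  pair(pair(0, pair(0, 0)), k(pair(pair(a, 0), k(pair(k(pair(0, 0), 0), h(0)), 0)), 0))   [R7 at 2.1.2.1.1.2]
4. pair(pair(0, pair(0, 0)), k(pair(pair(a, 0), k(pair(k(pair(0, 0), 0), h(0)), 0)), 0))  →  pair(pair(0, pair(0, 0)), k(pair(pair(a, 0), k(pair(0, h(0)), 0)), 0))   [R6 at 2.1.2.1.1]
5. pair(pair(0, pair(0, 0)), k(pair(pair(a, 0), k(pair(0, h(0)), 0)), 0))  →  pair(pair(0, pair(0, 0)), k(pair(pair(a, 0), k(pair(0, 0), 0)), 0))   [R1 at 2.1.2.1.2]
6. pair(pair(0, pair(0, 0)), k(pair(pair(a, 0), k(pair(0, 0), 0)), 0))  →  pair(pair(0, pair(0, 0)), k(pair(pair(a, 0), 0), 0))   [R6 at 2.1.2]
7. pair(pair(0, pair(0, 0)), k(pair(pair(a, 0), 0), 0))  →  pair(pair(0, pair(0, 0)), pair(a, 0))   [R6 at 2]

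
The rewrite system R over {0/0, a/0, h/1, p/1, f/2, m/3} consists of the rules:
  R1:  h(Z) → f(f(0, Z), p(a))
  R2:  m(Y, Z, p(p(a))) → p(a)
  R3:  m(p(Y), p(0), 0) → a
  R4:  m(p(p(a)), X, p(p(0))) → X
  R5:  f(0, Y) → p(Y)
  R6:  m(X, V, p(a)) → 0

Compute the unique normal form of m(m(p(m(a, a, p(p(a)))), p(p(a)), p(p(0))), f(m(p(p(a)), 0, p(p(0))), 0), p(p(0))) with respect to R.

1. m(m(p(m(a, a, p(p(a)))), p(p(a)), p(p(0))), f(m(p(p(a)), 0, p(p(0))), 0), p(p(0)))  →  m(m(p(p(a)), p(p(a)), p(p(0))), f(m(p(p(a)), 0, p(p(0))), 0), p(p(0)))   [R2 at 1.1.1]
2. m(m(p(p(a)), p(p(a)), p(p(0))), f(m(p(p(a)), 0, p(p(0))), 0), p(p(0)))  →  m(p(p(a)), f(m(p(p(a)), 0, p(p(0))), 0), p(p(0)))   [R4 at 1]
3. m(p(p(a)), f(m(p(p(a)), 0, p(p(0))), 0), p(p(0)))  →  f(m(p(p(a)), 0, p(p(0))), 0)   [R4 at ε]
4. f(m(p(p(a)), 0, p(p(0))), 0)  →  f(0, 0)   [R4 at 1]
5. f(0, 0)  →  p(0)   [R5 at ε]

p(0)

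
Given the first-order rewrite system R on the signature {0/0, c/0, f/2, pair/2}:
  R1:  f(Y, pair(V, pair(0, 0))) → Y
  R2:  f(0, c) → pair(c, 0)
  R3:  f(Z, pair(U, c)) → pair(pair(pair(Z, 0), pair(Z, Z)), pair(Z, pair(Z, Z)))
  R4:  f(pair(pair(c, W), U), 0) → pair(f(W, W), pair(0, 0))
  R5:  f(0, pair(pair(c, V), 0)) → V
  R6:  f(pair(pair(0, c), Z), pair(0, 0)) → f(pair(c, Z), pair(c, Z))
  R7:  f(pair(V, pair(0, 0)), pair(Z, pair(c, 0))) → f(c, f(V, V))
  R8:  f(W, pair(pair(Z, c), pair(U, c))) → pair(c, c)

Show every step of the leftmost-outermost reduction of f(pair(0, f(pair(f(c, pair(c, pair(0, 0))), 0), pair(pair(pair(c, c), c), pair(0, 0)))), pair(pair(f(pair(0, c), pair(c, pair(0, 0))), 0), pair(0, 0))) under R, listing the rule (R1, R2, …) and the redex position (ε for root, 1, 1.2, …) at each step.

pair(0, pair(c, 0))

1. f(pair(0, f(pair(f(c, pair(c, pair(0, 0))), 0), pair(pair(pair(c, c), c), pair(0, 0)))), pair(pair(f(pair(0, c), pair(c, pair(0, 0))), 0), pair(0, 0)))  →  pair(0, f(pair(f(c, pair(c, pair(0, 0))), 0), pair(pair(pair(c, c), c), pair(0, 0))))   [R1 at ε]
2. pair(0, f(pair(f(c, pair(c, pair(0, 0))), 0), pair(pair(pair(c, c), c), pair(0, 0))))  →  pair(0, pair(f(c, pair(c, pair(0, 0))), 0))   [R1 at 2]
3. pair(0, pair(f(c, pair(c, pair(0, 0))), 0))  →  pair(0, pair(c, 0))   [R1 at 2.1]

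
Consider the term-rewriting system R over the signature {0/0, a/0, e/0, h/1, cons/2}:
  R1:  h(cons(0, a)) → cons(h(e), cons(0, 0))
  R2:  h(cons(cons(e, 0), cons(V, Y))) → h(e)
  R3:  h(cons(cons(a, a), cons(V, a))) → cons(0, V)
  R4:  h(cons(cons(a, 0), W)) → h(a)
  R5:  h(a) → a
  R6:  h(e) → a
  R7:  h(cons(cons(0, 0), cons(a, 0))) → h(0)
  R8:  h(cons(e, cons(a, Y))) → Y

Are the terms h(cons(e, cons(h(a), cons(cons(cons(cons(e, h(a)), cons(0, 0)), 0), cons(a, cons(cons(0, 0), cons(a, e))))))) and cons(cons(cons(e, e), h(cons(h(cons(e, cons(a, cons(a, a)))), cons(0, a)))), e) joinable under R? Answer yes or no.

no — NF(t₁) = cons(cons(cons(cons(e, a), cons(0, 0)), 0), cons(a, cons(cons(0, 0), cons(a, e)))), NF(t₂) = cons(cons(cons(e, e), cons(0, 0)), e)

Reduce t₁ = h(cons(e, cons(h(a), cons(cons(cons(cons(e, h(a)), cons(0, 0)), 0), cons(a, cons(cons(0, 0), cons(a, e))))))):
1. h(cons(e, cons(h(a), cons(cons(cons(cons(e, h(a)), cons(0, 0)), 0), cons(a, cons(cons(0, 0), cons(a, e)))))))  →  h(cons(e, cons(a, cons(cons(cons(cons(e, h(a)), cons(0, 0)), 0), cons(a, cons(cons(0, 0), cons(a, e)))))))   [R5 at 1.2.1]
2. h(cons(e, cons(a, cons(cons(cons(cons(e, h(a)), cons(0, 0)), 0), cons(a, cons(cons(0, 0), cons(a, e)))))))  →  cons(cons(cons(cons(e, h(a)), cons(0, 0)), 0), cons(a, cons(cons(0, 0), cons(a, e))))   [R8 at ε]
3. cons(cons(cons(cons(e, h(a)), cons(0, 0)), 0), cons(a, cons(cons(0, 0), cons(a, e))))  →  cons(cons(cons(cons(e, a), cons(0, 0)), 0), cons(a, cons(cons(0, 0), cons(a, e))))   [R5 at 1.1.1.2]

Reduce t₂ = cons(cons(cons(e, e), h(cons(h(cons(e, cons(a, cons(a, a)))), cons(0, a)))), e):
1. cons(cons(cons(e, e), h(cons(h(cons(e, cons(a, cons(a, a)))), cons(0, a)))), e)  →  cons(cons(cons(e, e), h(cons(cons(a, a), cons(0, a)))), e)   [R8 at 1.2.1.1]
2. cons(cons(cons(e, e), h(cons(cons(a, a), cons(0, a)))), e)  →  cons(cons(cons(e, e), cons(0, 0)), e)   [R3 at 1.2]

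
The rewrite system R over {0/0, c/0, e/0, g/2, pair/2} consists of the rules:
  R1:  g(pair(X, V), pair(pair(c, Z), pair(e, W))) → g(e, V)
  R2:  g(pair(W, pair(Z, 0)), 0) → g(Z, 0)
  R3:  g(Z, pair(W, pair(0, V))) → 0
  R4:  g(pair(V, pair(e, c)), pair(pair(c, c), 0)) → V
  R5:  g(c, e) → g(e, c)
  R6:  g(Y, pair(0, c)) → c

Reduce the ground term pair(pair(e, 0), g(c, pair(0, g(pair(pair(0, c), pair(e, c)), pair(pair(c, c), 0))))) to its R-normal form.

pair(pair(e, 0), 0)

1. pair(pair(e, 0), g(c, pair(0, g(pair(pair(0, c), pair(e, c)), pair(pair(c, c), 0)))))  →  pair(pair(e, 0), g(c, pair(0, pair(0, c))))   [R4 at 2.2.2]
2. pair(pair(e, 0), g(c, pair(0, pair(0, c))))  →  pair(pair(e, 0), 0)   [R3 at 2]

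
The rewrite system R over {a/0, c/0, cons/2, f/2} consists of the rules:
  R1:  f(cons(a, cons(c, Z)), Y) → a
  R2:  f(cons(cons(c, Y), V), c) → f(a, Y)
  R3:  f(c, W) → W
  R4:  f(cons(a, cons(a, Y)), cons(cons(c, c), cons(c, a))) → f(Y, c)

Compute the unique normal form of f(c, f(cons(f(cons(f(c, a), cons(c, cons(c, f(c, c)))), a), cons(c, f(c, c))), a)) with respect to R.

a

1. f(c, f(cons(f(cons(f(c, a), cons(c, cons(c, f(c, c)))), a), cons(c, f(c, c))), a))  →  f(cons(f(cons(f(c, a), cons(c, cons(c, f(c, c)))), a), cons(c, f(c, c))), a)   [R3 at ε]
2. f(cons(f(cons(f(c, a), cons(c, cons(c, f(c, c)))), a), cons(c, f(c, c))), a)  →  f(cons(f(cons(a, cons(c, cons(c, f(c, c)))), a), cons(c, f(c, c))), a)   [R3 at 1.1.1.1]
3. f(cons(f(cons(a, cons(c, cons(c, f(c, c)))), a), cons(c, f(c, c))), a)  →  f(cons(a, cons(c, f(c, c))), a)   [R1 at 1.1]
4. f(cons(a, cons(c, f(c, c))), a)  →  a   [R1 at ε]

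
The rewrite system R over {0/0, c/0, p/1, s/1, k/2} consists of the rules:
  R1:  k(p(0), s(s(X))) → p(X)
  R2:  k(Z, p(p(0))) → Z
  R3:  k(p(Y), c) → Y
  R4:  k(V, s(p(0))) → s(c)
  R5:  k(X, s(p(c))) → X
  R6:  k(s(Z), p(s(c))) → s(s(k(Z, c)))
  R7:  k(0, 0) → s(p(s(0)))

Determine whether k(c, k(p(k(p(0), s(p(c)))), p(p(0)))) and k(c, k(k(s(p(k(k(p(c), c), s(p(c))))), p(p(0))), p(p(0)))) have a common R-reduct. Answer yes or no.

yes — NF(t₁) = c, NF(t₂) = c

Reduce t₁ = k(c, k(p(k(p(0), s(p(c)))), p(p(0)))):
1. k(c, k(p(k(p(0), s(p(c)))), p(p(0))))  →  k(c, p(k(p(0), s(p(c)))))   [R2 at 2]
2. k(c, p(k(p(0), s(p(c)))))  →  k(c, p(p(0)))   [R5 at 2.1]
3. k(c, p(p(0)))  →  c   [R2 at ε]

Reduce t₂ = k(c, k(k(s(p(k(k(p(c), c), s(p(c))))), p(p(0))), p(p(0)))):
1. k(c, k(k(s(p(k(k(p(c), c), s(p(c))))), p(p(0))), p(p(0))))  →  k(c, k(s(p(k(k(p(c), c), s(p(c))))), p(p(0))))   [R2 at 2]
2. k(c, k(s(p(k(k(p(c), c), s(p(c))))), p(p(0))))  →  k(c, s(p(k(k(p(c), c), s(p(c))))))   [R2 at 2]
3. k(c, s(p(k(k(p(c), c), s(p(c))))))  →  k(c, s(p(k(p(c), c))))   [R5 at 2.1.1]
4. k(c, s(p(k(p(c), c))))  →  k(c, s(p(c)))   [R3 at 2.1.1]
5. k(c, s(p(c)))  →  c   [R5 at ε]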